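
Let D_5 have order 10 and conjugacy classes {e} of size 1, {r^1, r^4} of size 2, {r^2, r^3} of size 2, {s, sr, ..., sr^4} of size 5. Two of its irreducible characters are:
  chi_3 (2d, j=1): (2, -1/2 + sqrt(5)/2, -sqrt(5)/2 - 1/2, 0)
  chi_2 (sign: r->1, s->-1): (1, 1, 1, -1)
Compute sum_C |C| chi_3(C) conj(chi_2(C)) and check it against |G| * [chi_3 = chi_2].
Sum = 0; so <chi_3, chi_2> = 0 (distinct irreducibles are orthogonal).

Working: Compute term by term over conjugacy classes (|C| * chi_3(C) * conj(chi_2(C))):
  1*(2)*conj(1) + 2*(-1/2 + sqrt(5)/2)*conj(1) + 2*(-sqrt(5)/2 - 1/2)*conj(1) + 5*(0)*conj(-1)
  = (2) + (-1 + sqrt(5)) + (-sqrt(5) - 1) + (0)
  = 0.
Dividing by |G| = 10 gives 0/10 = 0, matching the row-orthogonality relation <chi_3, chi_2> = [chi_3 = chi_2].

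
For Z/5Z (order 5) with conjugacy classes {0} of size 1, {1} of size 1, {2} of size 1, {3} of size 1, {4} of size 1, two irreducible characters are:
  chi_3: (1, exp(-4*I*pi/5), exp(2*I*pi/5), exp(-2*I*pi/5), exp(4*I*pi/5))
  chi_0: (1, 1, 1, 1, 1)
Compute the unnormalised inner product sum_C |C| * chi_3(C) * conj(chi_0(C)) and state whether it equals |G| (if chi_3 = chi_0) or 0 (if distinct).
Sum = 0; so <chi_3, chi_0> = 0 (distinct irreducibles are orthogonal).

Working: Compute term by term over conjugacy classes (|C| * chi_3(C) * conj(chi_0(C))):
  1*(1)*conj(1) + 1*(exp(-4*I*pi/5))*conj(1) + 1*(exp(2*I*pi/5))*conj(1) + 1*(exp(-2*I*pi/5))*conj(1) + 1*(exp(4*I*pi/5))*conj(1)
  = (1) + (exp(-4*I*pi/5)) + (exp(2*I*pi/5)) + (exp(-2*I*pi/5)) + (exp(4*I*pi/5))
  = 0.
(Exp terms are combined using exp(i*s)*conj(exp(i*t)) = exp(i*(s-t)), and sums of them are collapsed using the identity that for every m > 1 the m distinct m-th roots of unity sum to 0, e.g. 1 + exp(2*I*pi/3) + exp(-2*I*pi/3) = 0.)
Dividing by |G| = 5 gives 0/5 = 0, matching the row-orthogonality relation <chi_3, chi_0> = [chi_3 = chi_0].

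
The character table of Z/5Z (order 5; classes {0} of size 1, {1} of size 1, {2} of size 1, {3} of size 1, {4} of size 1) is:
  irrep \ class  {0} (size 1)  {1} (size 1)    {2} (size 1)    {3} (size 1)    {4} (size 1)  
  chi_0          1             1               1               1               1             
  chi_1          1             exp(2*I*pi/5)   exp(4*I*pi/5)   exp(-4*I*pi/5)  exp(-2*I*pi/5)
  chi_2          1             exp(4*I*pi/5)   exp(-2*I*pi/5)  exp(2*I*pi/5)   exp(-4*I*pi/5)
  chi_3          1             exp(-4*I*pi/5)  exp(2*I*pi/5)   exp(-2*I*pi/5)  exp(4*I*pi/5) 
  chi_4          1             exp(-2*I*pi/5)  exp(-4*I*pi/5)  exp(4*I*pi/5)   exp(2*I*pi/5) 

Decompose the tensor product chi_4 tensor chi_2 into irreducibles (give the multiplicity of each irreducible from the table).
chi_4 tensor chi_2 = chi_1 (all other irreducibles have multiplicity 0).

Why: The character of a tensor product is the pointwise product (chi_4 * chi_2)(C) = chi_4(C) * chi_2(C):
  {0}: (1)*(1), {1}: (exp(-2*I*pi/5))*(exp(4*I*pi/5)), {2}: (exp(-4*I*pi/5))*(exp(-2*I*pi/5)), {3}: (exp(4*I*pi/5))*(exp(2*I*pi/5)), {4}: (exp(2*I*pi/5))*(exp(-4*I*pi/5))
so (chi_4 * chi_2) takes values
  {0} -> 1, {1} -> exp(2*I*pi/5), {2} -> exp(4*I*pi/5), {3} -> exp(-4*I*pi/5), {4} -> exp(-2*I*pi/5).
Now take the inner product of this character with each irreducible chi from the table, <chi_4*chi_2, chi> = (1/5) sum_C |C| (chi_4*chi_2)(C) conj(chi(C)):
  <chi_4*chi_2, chi_0> = (1/5)[1*(1)*conj(1) + 1*(exp(2*I*pi/5))*conj(1) + 1*(exp(4*I*pi/5))*conj(1) + 1*(exp(-4*I*pi/5))*conj(1) + 1*(exp(-2*I*pi/5))*conj(1)]
      = (1/5)[(1) + (exp(2*I*pi/5)) + (exp(4*I*pi/5)) + (exp(-4*I*pi/5)) + (exp(-2*I*pi/5))] = 0/5 = 0
  <chi_4*chi_2, chi_1> = (1/5)[1*(1)*conj(1) + 1*(exp(2*I*pi/5))*conj(exp(2*I*pi/5)) + 1*(exp(4*I*pi/5))*conj(exp(4*I*pi/5)) + 1*(exp(-4*I*pi/5))*conj(exp(-4*I*pi/5)) + 1*(exp(-2*I*pi/5))*conj(exp(-2*I*pi/5))]
      = (1/5)[(1) + (1) + (1) + (1) + (1)] = 5/5 = 1
  <chi_4*chi_2, chi_2> = (1/5)[1*(1)*conj(1) + 1*(exp(2*I*pi/5))*conj(exp(4*I*pi/5)) + 1*(exp(4*I*pi/5))*conj(exp(-2*I*pi/5)) + 1*(exp(-4*I*pi/5))*conj(exp(2*I*pi/5)) + 1*(exp(-2*I*pi/5))*conj(exp(-4*I*pi/5))]
      = (1/5)[(1) + (exp(-2*I*pi/5)) + (exp(-4*I*pi/5)) + (exp(4*I*pi/5)) + (exp(2*I*pi/5))] = 0/5 = 0
  <chi_4*chi_2, chi_3> = (1/5)[1*(1)*conj(1) + 1*(exp(2*I*pi/5))*conj(exp(-4*I*pi/5)) + 1*(exp(4*I*pi/5))*conj(exp(2*I*pi/5)) + 1*(exp(-4*I*pi/5))*conj(exp(-2*I*pi/5)) + 1*(exp(-2*I*pi/5))*conj(exp(4*I*pi/5))]
      = (1/5)[(1) + (exp(-4*I*pi/5)) + (exp(2*I*pi/5)) + (exp(-2*I*pi/5)) + (exp(4*I*pi/5))] = 0/5 = 0
  <chi_4*chi_2, chi_4> = (1/5)[1*(1)*conj(1) + 1*(exp(2*I*pi/5))*conj(exp(-2*I*pi/5)) + 1*(exp(4*I*pi/5))*conj(exp(-4*I*pi/5)) + 1*(exp(-4*I*pi/5))*conj(exp(4*I*pi/5)) + 1*(exp(-2*I*pi/5))*conj(exp(2*I*pi/5))]
      = (1/5)[(1) + (exp(4*I*pi/5)) + (exp(-2*I*pi/5)) + (exp(2*I*pi/5)) + (exp(-4*I*pi/5))] = 0/5 = 0
(Exp terms are combined using exp(i*s)*conj(exp(i*t)) = exp(i*(s-t)), and sums of them are collapsed using the identity that for every m > 1 the m distinct m-th roots of unity sum to 0, e.g. 1 + exp(2*I*pi/3) + exp(-2*I*pi/3) = 0.)
Hence the multiplicities are chi_1: 1. Dimension check: dim(chi_4)*dim(chi_2) = 1*1 = 1 and sum (mult * dim) = 1*1 = 1.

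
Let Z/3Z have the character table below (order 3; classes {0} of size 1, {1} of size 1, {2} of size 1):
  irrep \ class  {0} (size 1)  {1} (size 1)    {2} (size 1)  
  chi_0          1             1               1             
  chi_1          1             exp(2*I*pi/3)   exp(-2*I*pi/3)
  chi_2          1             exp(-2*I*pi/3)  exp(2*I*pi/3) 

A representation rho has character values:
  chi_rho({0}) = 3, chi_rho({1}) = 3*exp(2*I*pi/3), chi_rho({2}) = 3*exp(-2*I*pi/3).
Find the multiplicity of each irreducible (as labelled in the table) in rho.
Multiplicities: chi_0: 0, chi_1: 3, chi_2: 0.

Use <chi_rho, chi> = (1/|G|) sum_C |C| * chi_rho(C) * conj(chi(C)) with |G| = 3 for each irreducible chi in the table:
  <chi_rho, chi_0> = (1/3)[1*(3)*conj(1) + 1*(3*exp(2*I*pi/3))*conj(1) + 1*(3*exp(-2*I*pi/3))*conj(1)]
      = (1/3)[(3) + (3*exp(2*I*pi/3)) + (3*exp(-2*I*pi/3))] = 0/3 = 0
  <chi_rho, chi_1> = (1/3)[1*(3)*conj(1) + 1*(3*exp(2*I*pi/3))*conj(exp(2*I*pi/3)) + 1*(3*exp(-2*I*pi/3))*conj(exp(-2*I*pi/3))]
      = (1/3)[(3) + (3) + (3)] = 9/3 = 3
  <chi_rho, chi_2> = (1/3)[1*(3)*conj(1) + 1*(3*exp(2*I*pi/3))*conj(exp(-2*I*pi/3)) + 1*(3*exp(-2*I*pi/3))*conj(exp(2*I*pi/3))]
      = (1/3)[(3) + (3*exp(-2*I*pi/3)) + (3*exp(2*I*pi/3))] = 0/3 = 0
(Exp terms are combined using exp(i*s)*conj(exp(i*t)) = exp(i*(s-t)), and sums of them are collapsed using the identity that for every m > 1 the m distinct m-th roots of unity sum to 0, e.g. 1 + exp(2*I*pi/3) + exp(-2*I*pi/3) = 0.)
Dimension check: dim(rho) = sum (mult * dim) = 0*1 + 3*1 + 0*1 = 3 = chi_rho(e) = 3.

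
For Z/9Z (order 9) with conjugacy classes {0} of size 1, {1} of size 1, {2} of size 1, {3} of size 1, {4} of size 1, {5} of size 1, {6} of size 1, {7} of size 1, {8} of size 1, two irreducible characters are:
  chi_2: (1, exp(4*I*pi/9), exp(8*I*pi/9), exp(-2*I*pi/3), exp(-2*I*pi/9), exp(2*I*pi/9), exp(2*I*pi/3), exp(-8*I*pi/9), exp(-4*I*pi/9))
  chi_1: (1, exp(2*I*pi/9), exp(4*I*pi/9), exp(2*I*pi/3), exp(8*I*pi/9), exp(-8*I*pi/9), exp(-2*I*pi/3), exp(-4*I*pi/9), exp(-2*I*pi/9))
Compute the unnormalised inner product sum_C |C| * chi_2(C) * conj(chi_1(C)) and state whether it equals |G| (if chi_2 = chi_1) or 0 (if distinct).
Sum = 0; so <chi_2, chi_1> = 0 (distinct irreducibles are orthogonal).

Proof sketch: Compute term by term over conjugacy classes (|C| * chi_2(C) * conj(chi_1(C))):
  1*(1)*conj(1) + 1*(exp(4*I*pi/9))*conj(exp(2*I*pi/9)) + 1*(exp(8*I*pi/9))*conj(exp(4*I*pi/9)) + 1*(exp(-2*I*pi/3))*conj(exp(2*I*pi/3)) + 1*(exp(-2*I*pi/9))*conj(exp(8*I*pi/9)) + 1*(exp(2*I*pi/9))*conj(exp(-8*I*pi/9)) + 1*(exp(2*I*pi/3))*conj(exp(-2*I*pi/3)) + 1*(exp(-8*I*pi/9))*conj(exp(-4*I*pi/9)) + 1*(exp(-4*I*pi/9))*conj(exp(-2*I*pi/9))
  = (1) + (exp(2*I*pi/9)) + (exp(4*I*pi/9)) + (exp(2*I*pi/3)) + (exp(8*I*pi/9)) + (exp(-8*I*pi/9)) + (exp(-2*I*pi/3)) + (exp(-4*I*pi/9)) + (exp(-2*I*pi/9))
  = 0.
(Exp terms are combined using exp(i*s)*conj(exp(i*t)) = exp(i*(s-t)), and sums of them are collapsed using the identity that for every m > 1 the m distinct m-th roots of unity sum to 0, e.g. 1 + exp(2*I*pi/3) + exp(-2*I*pi/3) = 0.)
Dividing by |G| = 9 gives 0/9 = 0, matching the row-orthogonality relation <chi_2, chi_1> = [chi_2 = chi_1].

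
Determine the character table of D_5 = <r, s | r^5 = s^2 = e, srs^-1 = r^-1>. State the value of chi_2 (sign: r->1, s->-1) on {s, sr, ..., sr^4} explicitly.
Conjugacy classes: {e} of size 1, {r^1, r^4} of size 2, {r^2, r^3} of size 2, {s, sr, ..., sr^4} of size 5.
Character table:
  irrep \ class              {e} (size 1)  {r^1, r^4} (size 2)  {r^2, r^3} (size 2)  {s, sr, ..., sr^4} (size 5)
  chi_1 (triv)               1             1                    1                    1                          
  chi_2 (sign: r->1, s->-1)  1             1                    1                    -1                         
  chi_3 (2d, j=1)            2             -1/2 + sqrt(5)/2     -sqrt(5)/2 - 1/2     0                          
  chi_4 (2d, j=2)            2             -sqrt(5)/2 - 1/2     -1/2 + sqrt(5)/2     0                          

Spot check: chi_2 (sign: r->1, s->-1) on {s, sr, ..., sr^4} = -1.

Why: D_5 has order 2*5 = 10 with 4 conjugacy classes, hence 4 irreducibles. Sum of squared dims 1 + 1 + 4 + 4 = 10 = |G|. Linear characters come from the abelianisation; the 2-dimensional irreps have character r^k -> 2*cos(2*pi*j*k/5), reflections -> 0.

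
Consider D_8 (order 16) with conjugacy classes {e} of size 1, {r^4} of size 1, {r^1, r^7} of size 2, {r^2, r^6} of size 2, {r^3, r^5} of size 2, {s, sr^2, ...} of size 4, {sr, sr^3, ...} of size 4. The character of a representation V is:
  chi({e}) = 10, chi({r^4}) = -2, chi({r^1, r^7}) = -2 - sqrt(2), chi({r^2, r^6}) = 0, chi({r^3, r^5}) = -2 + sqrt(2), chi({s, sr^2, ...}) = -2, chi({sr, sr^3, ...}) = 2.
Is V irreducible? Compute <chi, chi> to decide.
Not irreducible (reducible): <chi, chi> = 10 > 1.

<chi, chi> = (1/|G|) sum_C |C| * |chi(C)|^2 = (1/16)[1*|10|^2 + 1*|-2|^2 + 2*|-2 - sqrt(2)|^2 + 2*|0|^2 + 2*|-2 + sqrt(2)|^2 + 4*|-2|^2 + 4*|2|^2]
  = (1/16)[(100) + (4) + (8*sqrt(2) + 12) + (0) + (12 - 8*sqrt(2)) + (16) + (16)] = 160/16 = 10.
A character is irreducible iff <chi, chi> = 1, so this representation is reducible.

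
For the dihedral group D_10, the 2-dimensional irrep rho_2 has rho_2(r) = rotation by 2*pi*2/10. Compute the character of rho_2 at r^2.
chi_{rho_2}(r^2) = 2*cos(2*pi*2*2/10) = -sqrt(5)/2 - 1/2

Explanation: rho_2(r^2) is rotation by angle 2*pi*2*2/10, whose trace is 2*cos(2*pi*2*2/10) = -sqrt(5)/2 - 1/2.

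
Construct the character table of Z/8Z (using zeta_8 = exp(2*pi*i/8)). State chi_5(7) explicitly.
Character table of Z/8Z (irreps indexed chi_0,...,chi_7 with chi_k(m) = zeta_8^(k*m), zeta_8 = exp(2*pi*i/8)):
  irrep \ class  {0} (size 1)  {1} (size 1)    {2} (size 1)  {3} (size 1)    {4} (size 1)  {5} (size 1)    {6} (size 1)  {7} (size 1)  
  chi_0          1             1               1             1               1             1               1             1             
  chi_1          1             exp(I*pi/4)     I             exp(3*I*pi/4)   -1            exp(-3*I*pi/4)  -I            exp(-I*pi/4)  
  chi_2          1             I               -1            -I              1             I               -1            -I            
  chi_3          1             exp(3*I*pi/4)   -I            exp(I*pi/4)     -1            exp(-I*pi/4)    I             exp(-3*I*pi/4)
  chi_4          1             -1              1             -1              1             -1              1             -1            
  chi_5          1             exp(-3*I*pi/4)  I             exp(-I*pi/4)    -1            exp(I*pi/4)     -I            exp(3*I*pi/4) 
  chi_6          1             -I              -1            I               1             -I              -1            I             
  chi_7          1             exp(-I*pi/4)    -I            exp(-3*I*pi/4)  -1            exp(3*I*pi/4)   I             exp(I*pi/4)   

Spot check: chi_5(7) = zeta_8^(5*7) = zeta_8^35 = exp(3*I*pi/4).

Reasoning: Z/8Z is abelian, so all 8 irreducible complex representations are 1-dimensional. They are given by chi_k(m) = zeta_8^(k*m) for k = 0,...,7. Row orthogonality: sum_m chi_k(m) conj(chi_l(m)) = 8 * [k = l].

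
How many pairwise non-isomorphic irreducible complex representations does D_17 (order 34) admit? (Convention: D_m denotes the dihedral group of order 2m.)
10

The number of irreducible complex representations of a finite group equals its number of conjugacy classes. D_17 has 10 conjugacy classes ((n+3)/2 for n odd), so D_17 (order 34) has exactly 10 irreducible complex representations.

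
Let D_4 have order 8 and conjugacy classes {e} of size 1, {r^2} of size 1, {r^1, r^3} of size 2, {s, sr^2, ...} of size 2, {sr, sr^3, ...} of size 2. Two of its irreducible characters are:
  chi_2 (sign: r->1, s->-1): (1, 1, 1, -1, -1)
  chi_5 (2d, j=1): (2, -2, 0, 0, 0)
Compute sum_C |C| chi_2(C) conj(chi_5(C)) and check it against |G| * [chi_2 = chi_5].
Sum = 0; so <chi_2, chi_5> = 0 (distinct irreducibles are orthogonal).

Derivation: Compute term by term over conjugacy classes (|C| * chi_2(C) * conj(chi_5(C))):
  1*(1)*conj(2) + 1*(1)*conj(-2) + 2*(1)*conj(0) + 2*(-1)*conj(0) + 2*(-1)*conj(0)
  = (2) + (-2) + (0) + (0) + (0)
  = 0.
Dividing by |G| = 8 gives 0/8 = 0, matching the row-orthogonality relation <chi_2, chi_5> = [chi_2 = chi_5].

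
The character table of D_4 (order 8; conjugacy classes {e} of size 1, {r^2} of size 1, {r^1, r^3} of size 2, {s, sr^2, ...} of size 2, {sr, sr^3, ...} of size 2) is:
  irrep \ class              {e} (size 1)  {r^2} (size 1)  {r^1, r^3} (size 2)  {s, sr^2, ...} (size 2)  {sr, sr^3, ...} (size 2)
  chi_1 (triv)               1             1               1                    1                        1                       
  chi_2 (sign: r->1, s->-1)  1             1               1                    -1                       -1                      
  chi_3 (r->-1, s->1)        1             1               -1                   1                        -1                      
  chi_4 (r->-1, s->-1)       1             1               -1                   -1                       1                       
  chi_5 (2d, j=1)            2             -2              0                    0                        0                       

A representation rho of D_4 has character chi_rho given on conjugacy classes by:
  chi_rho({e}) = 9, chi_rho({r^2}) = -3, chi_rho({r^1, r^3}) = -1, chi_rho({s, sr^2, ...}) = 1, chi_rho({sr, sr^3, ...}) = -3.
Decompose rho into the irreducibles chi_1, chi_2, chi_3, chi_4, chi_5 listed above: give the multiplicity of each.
Multiplicities: chi_1: 0, chi_2: 1, chi_3: 2, chi_4: 0, chi_5: 3.

Why: Use <chi_rho, chi> = (1/|G|) sum_C |C| * chi_rho(C) * conj(chi(C)) with |G| = 8 for each irreducible chi in the table:
  <chi_rho, chi_1> = (1/8)[1*(9)*conj(1) + 1*(-3)*conj(1) + 2*(-1)*conj(1) + 2*(1)*conj(1) + 2*(-3)*conj(1)]
      = (1/8)[(9) + (-3) + (-2) + (2) + (-6)] = 0/8 = 0
  <chi_rho, chi_2> = (1/8)[1*(9)*conj(1) + 1*(-3)*conj(1) + 2*(-1)*conj(1) + 2*(1)*conj(-1) + 2*(-3)*conj(-1)]
      = (1/8)[(9) + (-3) + (-2) + (-2) + (6)] = 8/8 = 1
  <chi_rho, chi_3> = (1/8)[1*(9)*conj(1) + 1*(-3)*conj(1) + 2*(-1)*conj(-1) + 2*(1)*conj(1) + 2*(-3)*conj(-1)]
      = (1/8)[(9) + (-3) + (2) + (2) + (6)] = 16/8 = 2
  <chi_rho, chi_4> = (1/8)[1*(9)*conj(1) + 1*(-3)*conj(1) + 2*(-1)*conj(-1) + 2*(1)*conj(-1) + 2*(-3)*conj(1)]
      = (1/8)[(9) + (-3) + (2) + (-2) + (-6)] = 0/8 = 0
  <chi_rho, chi_5> = (1/8)[1*(9)*conj(2) + 1*(-3)*conj(-2) + 2*(-1)*conj(0) + 2*(1)*conj(0) + 2*(-3)*conj(0)]
      = (1/8)[(18) + (6) + (0) + (0) + (0)] = 24/8 = 3
Dimension check: dim(rho) = sum (mult * dim) = 0*1 + 1*1 + 2*1 + 0*1 + 3*2 = 9 = chi_rho(e) = 9.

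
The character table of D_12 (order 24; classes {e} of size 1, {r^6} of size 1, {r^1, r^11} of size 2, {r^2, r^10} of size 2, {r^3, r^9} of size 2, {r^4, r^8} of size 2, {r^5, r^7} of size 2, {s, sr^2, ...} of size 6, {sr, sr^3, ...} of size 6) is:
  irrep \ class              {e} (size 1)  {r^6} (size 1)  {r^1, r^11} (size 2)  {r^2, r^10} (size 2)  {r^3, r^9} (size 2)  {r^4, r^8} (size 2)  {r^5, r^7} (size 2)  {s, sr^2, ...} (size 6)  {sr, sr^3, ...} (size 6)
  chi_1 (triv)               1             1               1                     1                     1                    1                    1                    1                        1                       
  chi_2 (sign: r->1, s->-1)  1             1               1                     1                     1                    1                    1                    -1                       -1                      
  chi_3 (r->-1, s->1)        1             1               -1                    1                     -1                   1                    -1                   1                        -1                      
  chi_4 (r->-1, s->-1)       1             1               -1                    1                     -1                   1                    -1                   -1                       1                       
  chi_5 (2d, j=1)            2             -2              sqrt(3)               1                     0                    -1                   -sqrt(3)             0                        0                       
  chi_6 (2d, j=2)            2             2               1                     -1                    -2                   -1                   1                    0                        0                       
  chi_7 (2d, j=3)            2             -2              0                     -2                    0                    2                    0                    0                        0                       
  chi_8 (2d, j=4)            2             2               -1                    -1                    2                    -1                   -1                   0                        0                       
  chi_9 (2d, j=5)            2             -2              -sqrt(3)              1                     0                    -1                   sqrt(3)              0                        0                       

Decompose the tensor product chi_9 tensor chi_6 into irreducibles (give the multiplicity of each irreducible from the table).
chi_9 tensor chi_6 = chi_7 + chi_9 (all other irreducibles have multiplicity 0).

Reasoning: The character of a tensor product is the pointwise product (chi_9 * chi_6)(C) = chi_9(C) * chi_6(C):
  {e}: (2)*(2), {r^6}: (-2)*(2), {r^1, r^11}: (-sqrt(3))*(1), {r^2, r^10}: (1)*(-1), {r^3, r^9}: (0)*(-2), {r^4, r^8}: (-1)*(-1), {r^5, r^7}: (sqrt(3))*(1), {s, sr^2, ...}: (0)*(0), {sr, sr^3, ...}: (0)*(0)
so (chi_9 * chi_6) takes values
  {e} -> 4, {r^6} -> -4, {r^1, r^11} -> -sqrt(3), {r^2, r^10} -> -1, {r^3, r^9} -> 0, {r^4, r^8} -> 1, {r^5, r^7} -> sqrt(3), {s, sr^2, ...} -> 0, {sr, sr^3, ...} -> 0.
Now take the inner product of this character with each irreducible chi from the table, <chi_9*chi_6, chi> = (1/24) sum_C |C| (chi_9*chi_6)(C) conj(chi(C)):
  <chi_9*chi_6, chi_1> = (1/24)[1*(4)*conj(1) + 1*(-4)*conj(1) + 2*(-sqrt(3))*conj(1) + 2*(-1)*conj(1) + 2*(0)*conj(1) + 2*(1)*conj(1) + 2*(sqrt(3))*conj(1) + 6*(0)*conj(1) + 6*(0)*conj(1)]
      = (1/24)[(4) + (-4) + (-2*sqrt(3)) + (-2) + (0) + (2) + (2*sqrt(3)) + (0) + (0)] = 0/24 = 0
  <chi_9*chi_6, chi_2> = (1/24)[1*(4)*conj(1) + 1*(-4)*conj(1) + 2*(-sqrt(3))*conj(1) + 2*(-1)*conj(1) + 2*(0)*conj(1) + 2*(1)*conj(1) + 2*(sqrt(3))*conj(1) + 6*(0)*conj(-1) + 6*(0)*conj(-1)]
      = (1/24)[(4) + (-4) + (-2*sqrt(3)) + (-2) + (0) + (2) + (2*sqrt(3)) + (0) + (0)] = 0/24 = 0
  <chi_9*chi_6, chi_3> = (1/24)[1*(4)*conj(1) + 1*(-4)*conj(1) + 2*(-sqrt(3))*conj(-1) + 2*(-1)*conj(1) + 2*(0)*conj(-1) + 2*(1)*conj(1) + 2*(sqrt(3))*conj(-1) + 6*(0)*conj(1) + 6*(0)*conj(-1)]
      = (1/24)[(4) + (-4) + (2*sqrt(3)) + (-2) + (0) + (2) + (-2*sqrt(3)) + (0) + (0)] = 0/24 = 0
  <chi_9*chi_6, chi_4> = (1/24)[1*(4)*conj(1) + 1*(-4)*conj(1) + 2*(-sqrt(3))*conj(-1) + 2*(-1)*conj(1) + 2*(0)*conj(-1) + 2*(1)*conj(1) + 2*(sqrt(3))*conj(-1) + 6*(0)*conj(-1) + 6*(0)*conj(1)]
      = (1/24)[(4) + (-4) + (2*sqrt(3)) + (-2) + (0) + (2) + (-2*sqrt(3)) + (0) + (0)] = 0/24 = 0
  <chi_9*chi_6, chi_5> = (1/24)[1*(4)*conj(2) + 1*(-4)*conj(-2) + 2*(-sqrt(3))*conj(sqrt(3)) + 2*(-1)*conj(1) + 2*(0)*conj(0) + 2*(1)*conj(-1) + 2*(sqrt(3))*conj(-sqrt(3)) + 6*(0)*conj(0) + 6*(0)*conj(0)]
      = (1/24)[(8) + (8) + (-6) + (-2) + (0) + (-2) + (-6) + (0) + (0)] = 0/24 = 0
  <chi_9*chi_6, chi_6> = (1/24)[1*(4)*conj(2) + 1*(-4)*conj(2) + 2*(-sqrt(3))*conj(1) + 2*(-1)*conj(-1) + 2*(0)*conj(-2) + 2*(1)*conj(-1) + 2*(sqrt(3))*conj(1) + 6*(0)*conj(0) + 6*(0)*conj(0)]
      = (1/24)[(8) + (-8) + (-2*sqrt(3)) + (2) + (0) + (-2) + (2*sqrt(3)) + (0) + (0)] = 0/24 = 0
  <chi_9*chi_6, chi_7> = (1/24)[1*(4)*conj(2) + 1*(-4)*conj(-2) + 2*(-sqrt(3))*conj(0) + 2*(-1)*conj(-2) + 2*(0)*conj(0) + 2*(1)*conj(2) + 2*(sqrt(3))*conj(0) + 6*(0)*conj(0) + 6*(0)*conj(0)]
      = (1/24)[(8) + (8) + (0) + (4) + (0) + (4) + (0) + (0) + (0)] = 24/24 = 1
  <chi_9*chi_6, chi_8> = (1/24)[1*(4)*conj(2) + 1*(-4)*conj(2) + 2*(-sqrt(3))*conj(-1) + 2*(-1)*conj(-1) + 2*(0)*conj(2) + 2*(1)*conj(-1) + 2*(sqrt(3))*conj(-1) + 6*(0)*conj(0) + 6*(0)*conj(0)]
      = (1/24)[(8) + (-8) + (2*sqrt(3)) + (2) + (0) + (-2) + (-2*sqrt(3)) + (0) + (0)] = 0/24 = 0
  <chi_9*chi_6, chi_9> = (1/24)[1*(4)*conj(2) + 1*(-4)*conj(-2) + 2*(-sqrt(3))*conj(-sqrt(3)) + 2*(-1)*conj(1) + 2*(0)*conj(0) + 2*(1)*conj(-1) + 2*(sqrt(3))*conj(sqrt(3)) + 6*(0)*conj(0) + 6*(0)*conj(0)]
      = (1/24)[(8) + (8) + (6) + (-2) + (0) + (-2) + (6) + (0) + (0)] = 24/24 = 1
Hence the multiplicities are chi_7: 1, chi_9: 1. Dimension check: dim(chi_9)*dim(chi_6) = 2*2 = 4 and sum (mult * dim) = 1*2 + 1*2 = 4.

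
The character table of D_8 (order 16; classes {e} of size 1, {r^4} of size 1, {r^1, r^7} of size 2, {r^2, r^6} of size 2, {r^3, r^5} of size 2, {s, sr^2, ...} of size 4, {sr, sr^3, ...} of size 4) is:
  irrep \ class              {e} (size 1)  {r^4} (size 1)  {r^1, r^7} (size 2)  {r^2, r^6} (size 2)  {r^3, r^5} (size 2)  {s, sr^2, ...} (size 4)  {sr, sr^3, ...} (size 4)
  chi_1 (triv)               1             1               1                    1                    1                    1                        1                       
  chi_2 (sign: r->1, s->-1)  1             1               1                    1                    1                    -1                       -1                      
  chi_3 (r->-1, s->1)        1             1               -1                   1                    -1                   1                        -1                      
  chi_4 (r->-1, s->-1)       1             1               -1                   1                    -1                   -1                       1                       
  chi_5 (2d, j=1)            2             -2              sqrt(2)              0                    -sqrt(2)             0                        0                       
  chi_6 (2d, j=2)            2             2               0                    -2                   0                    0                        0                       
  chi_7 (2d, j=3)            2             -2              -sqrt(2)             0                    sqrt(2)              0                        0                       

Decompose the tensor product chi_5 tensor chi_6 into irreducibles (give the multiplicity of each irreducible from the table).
chi_5 tensor chi_6 = chi_5 + chi_7 (all other irreducibles have multiplicity 0).

Explanation: The character of a tensor product is the pointwise product (chi_5 * chi_6)(C) = chi_5(C) * chi_6(C):
  {e}: (2)*(2), {r^4}: (-2)*(2), {r^1, r^7}: (sqrt(2))*(0), {r^2, r^6}: (0)*(-2), {r^3, r^5}: (-sqrt(2))*(0), {s, sr^2, ...}: (0)*(0), {sr, sr^3, ...}: (0)*(0)
so (chi_5 * chi_6) takes values
  {e} -> 4, {r^4} -> -4, {r^1, r^7} -> 0, {r^2, r^6} -> 0, {r^3, r^5} -> 0, {s, sr^2, ...} -> 0, {sr, sr^3, ...} -> 0.
Now take the inner product of this character with each irreducible chi from the table, <chi_5*chi_6, chi> = (1/16) sum_C |C| (chi_5*chi_6)(C) conj(chi(C)):
  <chi_5*chi_6, chi_1> = (1/16)[1*(4)*conj(1) + 1*(-4)*conj(1) + 2*(0)*conj(1) + 2*(0)*conj(1) + 2*(0)*conj(1) + 4*(0)*conj(1) + 4*(0)*conj(1)]
      = (1/16)[(4) + (-4) + (0) + (0) + (0) + (0) + (0)] = 0/16 = 0
  <chi_5*chi_6, chi_2> = (1/16)[1*(4)*conj(1) + 1*(-4)*conj(1) + 2*(0)*conj(1) + 2*(0)*conj(1) + 2*(0)*conj(1) + 4*(0)*conj(-1) + 4*(0)*conj(-1)]
      = (1/16)[(4) + (-4) + (0) + (0) + (0) + (0) + (0)] = 0/16 = 0
  <chi_5*chi_6, chi_3> = (1/16)[1*(4)*conj(1) + 1*(-4)*conj(1) + 2*(0)*conj(-1) + 2*(0)*conj(1) + 2*(0)*conj(-1) + 4*(0)*conj(1) + 4*(0)*conj(-1)]
      = (1/16)[(4) + (-4) + (0) + (0) + (0) + (0) + (0)] = 0/16 = 0
  <chi_5*chi_6, chi_4> = (1/16)[1*(4)*conj(1) + 1*(-4)*conj(1) + 2*(0)*conj(-1) + 2*(0)*conj(1) + 2*(0)*conj(-1) + 4*(0)*conj(-1) + 4*(0)*conj(1)]
      = (1/16)[(4) + (-4) + (0) + (0) + (0) + (0) + (0)] = 0/16 = 0
  <chi_5*chi_6, chi_5> = (1/16)[1*(4)*conj(2) + 1*(-4)*conj(-2) + 2*(0)*conj(sqrt(2)) + 2*(0)*conj(0) + 2*(0)*conj(-sqrt(2)) + 4*(0)*conj(0) + 4*(0)*conj(0)]
      = (1/16)[(8) + (8) + (0) + (0) + (0) + (0) + (0)] = 16/16 = 1
  <chi_5*chi_6, chi_6> = (1/16)[1*(4)*conj(2) + 1*(-4)*conj(2) + 2*(0)*conj(0) + 2*(0)*conj(-2) + 2*(0)*conj(0) + 4*(0)*conj(0) + 4*(0)*conj(0)]
      = (1/16)[(8) + (-8) + (0) + (0) + (0) + (0) + (0)] = 0/16 = 0
  <chi_5*chi_6, chi_7> = (1/16)[1*(4)*conj(2) + 1*(-4)*conj(-2) + 2*(0)*conj(-sqrt(2)) + 2*(0)*conj(0) + 2*(0)*conj(sqrt(2)) + 4*(0)*conj(0) + 4*(0)*conj(0)]
      = (1/16)[(8) + (8) + (0) + (0) + (0) + (0) + (0)] = 16/16 = 1
Hence the multiplicities are chi_5: 1, chi_7: 1. Dimension check: dim(chi_5)*dim(chi_6) = 2*2 = 4 and sum (mult * dim) = 1*2 + 1*2 = 4.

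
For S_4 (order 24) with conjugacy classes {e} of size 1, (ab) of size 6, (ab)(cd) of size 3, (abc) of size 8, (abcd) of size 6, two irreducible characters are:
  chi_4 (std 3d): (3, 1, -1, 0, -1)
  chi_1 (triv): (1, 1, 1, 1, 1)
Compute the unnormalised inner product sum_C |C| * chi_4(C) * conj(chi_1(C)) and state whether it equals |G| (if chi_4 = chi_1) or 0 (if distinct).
Sum = 0; so <chi_4, chi_1> = 0 (distinct irreducibles are orthogonal).

Working: Compute term by term over conjugacy classes (|C| * chi_4(C) * conj(chi_1(C))):
  1*(3)*conj(1) + 6*(1)*conj(1) + 3*(-1)*conj(1) + 8*(0)*conj(1) + 6*(-1)*conj(1)
  = (3) + (6) + (-3) + (0) + (-6)
  = 0.
Dividing by |G| = 24 gives 0/24 = 0, matching the row-orthogonality relation <chi_4, chi_1> = [chi_4 = chi_1].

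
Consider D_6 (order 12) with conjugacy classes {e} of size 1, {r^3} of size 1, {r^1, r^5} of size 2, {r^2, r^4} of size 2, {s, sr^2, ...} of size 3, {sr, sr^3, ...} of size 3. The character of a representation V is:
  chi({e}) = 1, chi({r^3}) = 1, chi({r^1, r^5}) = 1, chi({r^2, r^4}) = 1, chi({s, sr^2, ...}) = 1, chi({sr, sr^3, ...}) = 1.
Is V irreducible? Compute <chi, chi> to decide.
Irreducible: <chi, chi> = 1.

Reasoning: <chi, chi> = (1/|G|) sum_C |C| * |chi(C)|^2 = (1/12)[1*|1|^2 + 1*|1|^2 + 2*|1|^2 + 2*|1|^2 + 3*|1|^2 + 3*|1|^2]
  = (1/12)[(1) + (1) + (2) + (2) + (3) + (3)] = 12/12 = 1.
A character is irreducible iff <chi, chi> = 1, so this representation is irreducible.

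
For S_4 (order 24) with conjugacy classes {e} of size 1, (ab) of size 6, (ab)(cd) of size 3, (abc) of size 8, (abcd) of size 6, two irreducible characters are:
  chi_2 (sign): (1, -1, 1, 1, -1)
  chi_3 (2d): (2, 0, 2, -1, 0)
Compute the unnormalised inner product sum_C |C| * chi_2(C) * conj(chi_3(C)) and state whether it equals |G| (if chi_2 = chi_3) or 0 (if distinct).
Sum = 0; so <chi_2, chi_3> = 0 (distinct irreducibles are orthogonal).

Working: Compute term by term over conjugacy classes (|C| * chi_2(C) * conj(chi_3(C))):
  1*(1)*conj(2) + 6*(-1)*conj(0) + 3*(1)*conj(2) + 8*(1)*conj(-1) + 6*(-1)*conj(0)
  = (2) + (0) + (6) + (-8) + (0)
  = 0.
Dividing by |G| = 24 gives 0/24 = 0, matching the row-orthogonality relation <chi_2, chi_3> = [chi_2 = chi_3].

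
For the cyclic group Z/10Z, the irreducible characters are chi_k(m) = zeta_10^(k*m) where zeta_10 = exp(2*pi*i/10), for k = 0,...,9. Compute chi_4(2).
chi_4(2) = zeta_10^8 = exp(-2*I*pi/5)

Details: chi_4(2) = zeta_10^(4*2) = zeta_10^8. Since zeta_10^10 = 1, this equals zeta_10^8 = exp(2*pi*i*8/10) = exp(-2*I*pi/5).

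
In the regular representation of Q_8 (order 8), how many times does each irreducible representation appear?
Each irreducible V_i of dimension d_i appears with multiplicity d_i, i.e. rho_reg = (direct sum over all irreducibles V_i) d_i V_i. The irreducible dimensions for Q_8 are 1, 1, 1, 1, 2: 4 irreducibles of dimension 1, each with multiplicity 1; 1 irreducible of dimension 2, with multiplicity 2. Total dimension 4*1*1 + 1*2*2 = 8 = |G|.

General theorem: in the regular representation of a finite group G, each irreducible appears with multiplicity equal to its dimension. Check: dim(rho_reg) = sum d_i^2 = 1 + 1 + 1 + 1 + 4 = 8 = |G|.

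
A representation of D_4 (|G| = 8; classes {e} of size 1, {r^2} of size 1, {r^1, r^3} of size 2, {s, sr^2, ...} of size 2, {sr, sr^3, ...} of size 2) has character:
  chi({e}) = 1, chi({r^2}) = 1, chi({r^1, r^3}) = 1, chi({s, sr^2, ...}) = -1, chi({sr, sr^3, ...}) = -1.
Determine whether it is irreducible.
Irreducible: <chi, chi> = 1.

Working: <chi, chi> = (1/|G|) sum_C |C| * |chi(C)|^2 = (1/8)[1*|1|^2 + 1*|1|^2 + 2*|1|^2 + 2*|-1|^2 + 2*|-1|^2]
  = (1/8)[(1) + (1) + (2) + (2) + (2)] = 8/8 = 1.
A character is irreducible iff <chi, chi> = 1, so this representation is irreducible.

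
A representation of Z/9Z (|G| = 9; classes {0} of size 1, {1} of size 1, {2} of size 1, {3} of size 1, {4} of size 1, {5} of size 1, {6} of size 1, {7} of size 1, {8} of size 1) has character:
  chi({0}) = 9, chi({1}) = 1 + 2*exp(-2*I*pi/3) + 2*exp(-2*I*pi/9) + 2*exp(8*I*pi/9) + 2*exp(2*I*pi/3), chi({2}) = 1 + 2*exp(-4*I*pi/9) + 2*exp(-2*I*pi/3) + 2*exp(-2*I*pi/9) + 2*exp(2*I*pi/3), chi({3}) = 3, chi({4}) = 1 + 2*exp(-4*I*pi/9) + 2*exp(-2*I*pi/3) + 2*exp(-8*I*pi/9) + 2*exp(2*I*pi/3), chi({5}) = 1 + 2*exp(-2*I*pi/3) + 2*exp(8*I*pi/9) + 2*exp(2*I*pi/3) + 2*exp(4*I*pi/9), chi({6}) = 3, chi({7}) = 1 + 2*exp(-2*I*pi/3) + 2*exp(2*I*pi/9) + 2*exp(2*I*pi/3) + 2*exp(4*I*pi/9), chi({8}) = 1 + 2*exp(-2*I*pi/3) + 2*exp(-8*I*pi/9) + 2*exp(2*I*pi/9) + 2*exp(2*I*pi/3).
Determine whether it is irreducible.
Not irreducible (reducible): <chi, chi> = 17 > 1.

Justification: <chi, chi> = (1/|G|) sum_C |C| * |chi(C)|^2 = (1/9)[1*|9|^2 + 1*|1 + 2*exp(-2*I*pi/3) + 2*exp(-2*I*pi/9) + 2*exp(8*I*pi/9) + 2*exp(2*I*pi/3)|^2 + 1*|1 + 2*exp(-4*I*pi/9) + 2*exp(-2*I*pi/3) + 2*exp(-2*I*pi/9) + 2*exp(2*I*pi/3)|^2 + 1*|3|^2 + 1*|1 + 2*exp(-4*I*pi/9) + 2*exp(-2*I*pi/3) + 2*exp(-8*I*pi/9) + 2*exp(2*I*pi/3)|^2 + 1*|1 + 2*exp(-2*I*pi/3) + 2*exp(8*I*pi/9) + 2*exp(2*I*pi/3) + 2*exp(4*I*pi/9)|^2 + 1*|3|^2 + 1*|1 + 2*exp(-2*I*pi/3) + 2*exp(2*I*pi/9) + 2*exp(2*I*pi/3) + 2*exp(4*I*pi/9)|^2 + 1*|1 + 2*exp(-2*I*pi/3) + 2*exp(-8*I*pi/9) + 2*exp(2*I*pi/9) + 2*exp(2*I*pi/3)|^2]
  = (1/9)[(81) + (17 + 8*exp(-4*I*pi/9) + 8*exp(-2*I*pi/3) + 6*exp(-2*I*pi/9) + 10*exp(-8*I*pi/9) + 10*exp(8*I*pi/9) + 6*exp(2*I*pi/9) + 8*exp(2*I*pi/3) + 8*exp(4*I*pi/9)) + (17 + 8*exp(-2*I*pi/3) + 10*exp(-2*I*pi/9) + 6*exp(-4*I*pi/9) + 8*exp(-8*I*pi/9) + 8*exp(8*I*pi/9) + 6*exp(4*I*pi/9) + 10*exp(2*I*pi/9) + 8*exp(2*I*pi/3)) + (9) + (17 + 10*exp(-4*I*pi/9) + 8*exp(-2*I*pi/3) + 8*exp(-2*I*pi/9) + 6*exp(-8*I*pi/9) + 6*exp(8*I*pi/9) + 8*exp(2*I*pi/9) + 8*exp(2*I*pi/3) + 10*exp(4*I*pi/9)) + (17 + 10*exp(-4*I*pi/9) + 8*exp(-2*I*pi/3) + 8*exp(-2*I*pi/9) + 6*exp(-8*I*pi/9) + 6*exp(8*I*pi/9) + 8*exp(2*I*pi/9) + 8*exp(2*I*pi/3) + 10*exp(4*I*pi/9)) + (9) + (17 + 8*exp(-2*I*pi/3) + 10*exp(-2*I*pi/9) + 6*exp(-4*I*pi/9) + 8*exp(-8*I*pi/9) + 8*exp(8*I*pi/9) + 6*exp(4*I*pi/9) + 10*exp(2*I*pi/9) + 8*exp(2*I*pi/3)) + (17 + 8*exp(-4*I*pi/9) + 8*exp(-2*I*pi/3) + 6*exp(-2*I*pi/9) + 10*exp(-8*I*pi/9) + 10*exp(8*I*pi/9) + 6*exp(2*I*pi/9) + 8*exp(2*I*pi/3) + 8*exp(4*I*pi/9))] = 153/9 = 17.
(Exp terms are combined using exp(i*s)*conj(exp(i*t)) = exp(i*(s-t)), and sums of them are collapsed using the identity that for every m > 1 the m distinct m-th roots of unity sum to 0, e.g. 1 + exp(2*I*pi/3) + exp(-2*I*pi/3) = 0.)
A character is irreducible iff <chi, chi> = 1, so this representation is reducible.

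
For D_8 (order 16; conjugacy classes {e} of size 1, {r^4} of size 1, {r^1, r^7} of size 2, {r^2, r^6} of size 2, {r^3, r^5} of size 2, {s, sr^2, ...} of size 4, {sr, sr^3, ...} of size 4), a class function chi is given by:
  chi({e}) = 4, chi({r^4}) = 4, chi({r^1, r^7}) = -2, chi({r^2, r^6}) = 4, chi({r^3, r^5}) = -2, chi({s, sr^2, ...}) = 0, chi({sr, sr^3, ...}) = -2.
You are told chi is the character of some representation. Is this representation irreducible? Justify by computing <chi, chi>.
Not irreducible (reducible): <chi, chi> = 6 > 1.

Working: <chi, chi> = (1/|G|) sum_C |C| * |chi(C)|^2 = (1/16)[1*|4|^2 + 1*|4|^2 + 2*|-2|^2 + 2*|4|^2 + 2*|-2|^2 + 4*|0|^2 + 4*|-2|^2]
  = (1/16)[(16) + (16) + (8) + (32) + (8) + (0) + (16)] = 96/16 = 6.
A character is irreducible iff <chi, chi> = 1, so this representation is reducible.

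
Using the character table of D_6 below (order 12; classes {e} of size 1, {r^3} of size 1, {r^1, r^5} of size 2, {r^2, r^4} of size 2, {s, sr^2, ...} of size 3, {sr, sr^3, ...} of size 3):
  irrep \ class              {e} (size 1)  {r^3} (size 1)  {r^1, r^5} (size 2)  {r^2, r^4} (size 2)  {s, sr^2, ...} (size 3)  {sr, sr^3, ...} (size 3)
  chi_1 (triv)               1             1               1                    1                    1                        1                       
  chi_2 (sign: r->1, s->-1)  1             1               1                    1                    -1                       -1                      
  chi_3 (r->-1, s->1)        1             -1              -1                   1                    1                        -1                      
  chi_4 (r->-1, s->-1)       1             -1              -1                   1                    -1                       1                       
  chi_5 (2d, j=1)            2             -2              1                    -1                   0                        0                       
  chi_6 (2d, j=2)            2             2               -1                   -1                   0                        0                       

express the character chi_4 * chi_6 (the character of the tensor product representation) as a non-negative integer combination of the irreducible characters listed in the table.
chi_4 tensor chi_6 = chi_5 (all other irreducibles have multiplicity 0).

Solution. The character of a tensor product is the pointwise product (chi_4 * chi_6)(C) = chi_4(C) * chi_6(C):
  {e}: (1)*(2), {r^3}: (-1)*(2), {r^1, r^5}: (-1)*(-1), {r^2, r^4}: (1)*(-1), {s, sr^2, ...}: (-1)*(0), {sr, sr^3, ...}: (1)*(0)
so (chi_4 * chi_6) takes values
  {e} -> 2, {r^3} -> -2, {r^1, r^5} -> 1, {r^2, r^4} -> -1, {s, sr^2, ...} -> 0, {sr, sr^3, ...} -> 0.
Now take the inner product of this character with each irreducible chi from the table, <chi_4*chi_6, chi> = (1/12) sum_C |C| (chi_4*chi_6)(C) conj(chi(C)):
  <chi_4*chi_6, chi_1> = (1/12)[1*(2)*conj(1) + 1*(-2)*conj(1) + 2*(1)*conj(1) + 2*(-1)*conj(1) + 3*(0)*conj(1) + 3*(0)*conj(1)]
      = (1/12)[(2) + (-2) + (2) + (-2) + (0) + (0)] = 0/12 = 0
  <chi_4*chi_6, chi_2> = (1/12)[1*(2)*conj(1) + 1*(-2)*conj(1) + 2*(1)*conj(1) + 2*(-1)*conj(1) + 3*(0)*conj(-1) + 3*(0)*conj(-1)]
      = (1/12)[(2) + (-2) + (2) + (-2) + (0) + (0)] = 0/12 = 0
  <chi_4*chi_6, chi_3> = (1/12)[1*(2)*conj(1) + 1*(-2)*conj(-1) + 2*(1)*conj(-1) + 2*(-1)*conj(1) + 3*(0)*conj(1) + 3*(0)*conj(-1)]
      = (1/12)[(2) + (2) + (-2) + (-2) + (0) + (0)] = 0/12 = 0
  <chi_4*chi_6, chi_4> = (1/12)[1*(2)*conj(1) + 1*(-2)*conj(-1) + 2*(1)*conj(-1) + 2*(-1)*conj(1) + 3*(0)*conj(-1) + 3*(0)*conj(1)]
      = (1/12)[(2) + (2) + (-2) + (-2) + (0) + (0)] = 0/12 = 0
  <chi_4*chi_6, chi_5> = (1/12)[1*(2)*conj(2) + 1*(-2)*conj(-2) + 2*(1)*conj(1) + 2*(-1)*conj(-1) + 3*(0)*conj(0) + 3*(0)*conj(0)]
      = (1/12)[(4) + (4) + (2) + (2) + (0) + (0)] = 12/12 = 1
  <chi_4*chi_6, chi_6> = (1/12)[1*(2)*conj(2) + 1*(-2)*conj(2) + 2*(1)*conj(-1) + 2*(-1)*conj(-1) + 3*(0)*conj(0) + 3*(0)*conj(0)]
      = (1/12)[(4) + (-4) + (-2) + (2) + (0) + (0)] = 0/12 = 0
Hence the multiplicities are chi_5: 1. Dimension check: dim(chi_4)*dim(chi_6) = 1*2 = 2 and sum (mult * dim) = 1*2 = 2.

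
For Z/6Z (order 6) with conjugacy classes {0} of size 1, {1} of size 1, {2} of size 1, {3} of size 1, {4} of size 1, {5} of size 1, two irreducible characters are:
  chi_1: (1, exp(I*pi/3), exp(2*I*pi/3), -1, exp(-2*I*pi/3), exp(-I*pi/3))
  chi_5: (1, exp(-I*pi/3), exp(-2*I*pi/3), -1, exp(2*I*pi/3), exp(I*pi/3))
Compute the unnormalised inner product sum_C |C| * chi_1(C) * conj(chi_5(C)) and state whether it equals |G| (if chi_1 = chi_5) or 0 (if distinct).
Sum = 0; so <chi_1, chi_5> = 0 (distinct irreducibles are orthogonal).

Working: Compute term by term over conjugacy classes (|C| * chi_1(C) * conj(chi_5(C))):
  1*(1)*conj(1) + 1*(exp(I*pi/3))*conj(exp(-I*pi/3)) + 1*(exp(2*I*pi/3))*conj(exp(-2*I*pi/3)) + 1*(-1)*conj(-1) + 1*(exp(-2*I*pi/3))*conj(exp(2*I*pi/3)) + 1*(exp(-I*pi/3))*conj(exp(I*pi/3))
  = (1) + (exp(2*I*pi/3)) + (exp(-2*I*pi/3)) + (1) + (exp(2*I*pi/3)) + (exp(-2*I*pi/3))
  = 0.
(Exp terms are combined using exp(i*s)*conj(exp(i*t)) = exp(i*(s-t)), and sums of them are collapsed using the identity that for every m > 1 the m distinct m-th roots of unity sum to 0, e.g. 1 + exp(2*I*pi/3) + exp(-2*I*pi/3) = 0.)
Dividing by |G| = 6 gives 0/6 = 0, matching the row-orthogonality relation <chi_1, chi_5> = [chi_1 = chi_5].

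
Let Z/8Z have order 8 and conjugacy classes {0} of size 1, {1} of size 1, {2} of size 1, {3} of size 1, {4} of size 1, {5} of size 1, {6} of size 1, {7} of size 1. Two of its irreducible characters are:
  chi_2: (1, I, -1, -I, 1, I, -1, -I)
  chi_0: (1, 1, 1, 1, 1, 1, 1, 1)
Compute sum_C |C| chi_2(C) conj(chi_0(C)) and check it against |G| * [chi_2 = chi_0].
Sum = 0; so <chi_2, chi_0> = 0 (distinct irreducibles are orthogonal).

Justification: Compute term by term over conjugacy classes (|C| * chi_2(C) * conj(chi_0(C))):
  1*(1)*conj(1) + 1*(I)*conj(1) + 1*(-1)*conj(1) + 1*(-I)*conj(1) + 1*(1)*conj(1) + 1*(I)*conj(1) + 1*(-1)*conj(1) + 1*(-I)*conj(1)
  = (1) + (I) + (-1) + (-I) + (1) + (I) + (-1) + (-I)
  = 0.
(Exp terms are combined using exp(i*s)*conj(exp(i*t)) = exp(i*(s-t)), and sums of them are collapsed using the identity that for every m > 1 the m distinct m-th roots of unity sum to 0, e.g. 1 + exp(2*I*pi/3) + exp(-2*I*pi/3) = 0.)
Dividing by |G| = 8 gives 0/8 = 0, matching the row-orthogonality relation <chi_2, chi_0> = [chi_2 = chi_0].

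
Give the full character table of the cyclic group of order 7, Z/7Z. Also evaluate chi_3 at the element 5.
Character table of Z/7Z (irreps indexed chi_0,...,chi_6 with chi_k(m) = zeta_7^(k*m), zeta_7 = exp(2*pi*i/7)):
  irrep \ class  {0} (size 1)  {1} (size 1)    {2} (size 1)    {3} (size 1)    {4} (size 1)    {5} (size 1)    {6} (size 1)  
  chi_0          1             1               1               1               1               1               1             
  chi_1          1             exp(2*I*pi/7)   exp(4*I*pi/7)   exp(6*I*pi/7)   exp(-6*I*pi/7)  exp(-4*I*pi/7)  exp(-2*I*pi/7)
  chi_2          1             exp(4*I*pi/7)   exp(-6*I*pi/7)  exp(-2*I*pi/7)  exp(2*I*pi/7)   exp(6*I*pi/7)   exp(-4*I*pi/7)
  chi_3          1             exp(6*I*pi/7)   exp(-2*I*pi/7)  exp(4*I*pi/7)   exp(-4*I*pi/7)  exp(2*I*pi/7)   exp(-6*I*pi/7)
  chi_4          1             exp(-6*I*pi/7)  exp(2*I*pi/7)   exp(-4*I*pi/7)  exp(4*I*pi/7)   exp(-2*I*pi/7)  exp(6*I*pi/7) 
  chi_5          1             exp(-4*I*pi/7)  exp(6*I*pi/7)   exp(2*I*pi/7)   exp(-2*I*pi/7)  exp(-6*I*pi/7)  exp(4*I*pi/7) 
  chi_6          1             exp(-2*I*pi/7)  exp(-4*I*pi/7)  exp(-6*I*pi/7)  exp(6*I*pi/7)   exp(4*I*pi/7)   exp(2*I*pi/7) 

Spot check: chi_3(5) = zeta_7^(3*5) = zeta_7^15 = exp(2*I*pi/7).

Z/7Z is abelian, so all 7 irreducible complex representations are 1-dimensional. They are given by chi_k(m) = zeta_7^(k*m) for k = 0,...,6. Row orthogonality: sum_m chi_k(m) conj(chi_l(m)) = 7 * [k = l].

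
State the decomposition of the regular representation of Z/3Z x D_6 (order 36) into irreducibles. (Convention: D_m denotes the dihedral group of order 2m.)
Each irreducible V_i of dimension d_i appears with multiplicity d_i, i.e. rho_reg = (direct sum over all irreducibles V_i) d_i V_i. The irreducible dimensions for Z/3Z x D_6 are 1, 1, 1, 1, 1, 1, 1, 1, 1, 1, 1, 1, 2, 2, 2, 2, 2, 2: 12 irreducibles of dimension 1, each with multiplicity 1; 6 irreducibles of dimension 2, each with multiplicity 2. Total dimension 12*1*1 + 6*2*2 = 36 = |G|.

Argument: General theorem: in the regular representation of a finite group G, each irreducible appears with multiplicity equal to its dimension. Check: dim(rho_reg) = sum d_i^2 = 1 + 1 + 1 + 1 + 1 + 1 + 1 + 1 + 1 + 1 + 1 + 1 + 4 + 4 + 4 + 4 + 4 + 4 = 36 = |G|.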